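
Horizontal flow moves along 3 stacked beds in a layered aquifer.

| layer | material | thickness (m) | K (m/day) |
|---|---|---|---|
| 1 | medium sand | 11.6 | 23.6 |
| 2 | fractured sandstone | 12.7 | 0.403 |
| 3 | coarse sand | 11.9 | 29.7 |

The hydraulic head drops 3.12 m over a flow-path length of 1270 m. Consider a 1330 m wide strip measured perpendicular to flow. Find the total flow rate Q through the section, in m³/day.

Flow is parallel to layering, so each bed carries its own Darcy discharge and the transmissivities add.
Σ(K_i·b_i) = 23.6×11.6 + 0.403×12.7 + 29.7×11.9 = 632.3 m²/day.
Hydraulic gradient i = Δh / L = 3.12 / 1270 = 0.002457.
Q = Σ(K_i·b_i) · W · i = 632.3 × 1330 × 0.002457 = 2066 m³/day.

2070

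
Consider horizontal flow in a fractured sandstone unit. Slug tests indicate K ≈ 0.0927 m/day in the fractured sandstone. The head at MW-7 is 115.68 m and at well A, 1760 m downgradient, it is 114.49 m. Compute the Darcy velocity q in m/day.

6.27e-05

Hydraulic gradient i = (115.68 − 114.49) / 1760 = 1.19 / 1760 = 0.0006761.
Specific discharge q = K · i = 0.09270 × 0.0006761 = 6.268e-05 m/day.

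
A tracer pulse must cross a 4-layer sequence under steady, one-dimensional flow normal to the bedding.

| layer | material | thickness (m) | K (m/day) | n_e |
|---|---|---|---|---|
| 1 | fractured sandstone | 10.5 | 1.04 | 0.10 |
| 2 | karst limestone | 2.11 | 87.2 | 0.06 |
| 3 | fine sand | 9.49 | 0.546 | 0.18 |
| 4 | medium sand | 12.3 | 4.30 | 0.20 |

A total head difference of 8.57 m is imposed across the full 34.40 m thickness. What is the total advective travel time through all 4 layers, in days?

With flow normal to the layers, continuity requires the same specific discharge q through every layer.
Σ(b_i/K_i) = 10.5/1.04 + 2.11/87.2 + 9.49/0.546 + 12.3/4.30 = 30.36 d.
q = Δh / Σ(b_i/K_i) = 8.57 / 30.36 = 0.2823 m/day.
In each layer the seepage velocity is v_i = q/n_i, so the layer transit time is t_i = b_i·n_i / q:
  layer 1 (fractured sandstone): t_1 = 10.5 × 0.10 / 0.2823 = 3.720 d
  layer 2 (karst limestone): t_2 = 2.11 × 0.06 / 0.2823 = 0.4485 d
  layer 3 (fine sand): t_3 = 9.49 × 0.18 / 0.2823 = 6.052 d
  layer 4 (medium sand): t_4 = 12.3 × 0.20 / 0.2823 = 8.715 d
Total t = Σ t_i = 18.94 days.

18.9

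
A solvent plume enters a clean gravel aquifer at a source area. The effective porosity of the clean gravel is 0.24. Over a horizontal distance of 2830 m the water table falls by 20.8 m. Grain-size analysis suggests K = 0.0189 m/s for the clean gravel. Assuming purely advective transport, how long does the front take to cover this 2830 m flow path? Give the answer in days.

Convert K: 0.0189 m/s × 86400 = 1633 m/day.
Hydraulic gradient i = Δh / L = 20.8 / 2830 = 0.007350.
Darcy flux q = K · i = 1633 × 0.007350 = 12.00 m/day.
Seepage velocity v = q / n_e = 12.00 / 0.24 = 50.01 m/day.
Travel time t = L / v = 2830 / 50.01 = 56.59 days.

56.6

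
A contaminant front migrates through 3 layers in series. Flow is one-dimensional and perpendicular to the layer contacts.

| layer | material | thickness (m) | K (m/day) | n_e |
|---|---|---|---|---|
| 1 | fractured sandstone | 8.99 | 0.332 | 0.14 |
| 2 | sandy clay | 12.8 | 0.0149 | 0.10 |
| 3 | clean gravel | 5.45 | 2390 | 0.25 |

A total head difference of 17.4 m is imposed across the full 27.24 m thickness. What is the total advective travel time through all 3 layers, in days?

199

With flow normal to the layers, continuity requires the same specific discharge q through every layer.
Σ(b_i/K_i) = 8.99/0.332 + 12.8/0.0149 + 5.45/2390 = 886.1 d.
q = Δh / Σ(b_i/K_i) = 17.4 / 886.1 = 0.01964 m/day.
In each layer the seepage velocity is v_i = q/n_i, so the layer transit time is t_i = b_i·n_i / q:
  layer 1 (fractured sandstone): t_1 = 8.99 × 0.14 / 0.01964 = 64.10 d
  layer 2 (sandy clay): t_2 = 12.8 × 0.10 / 0.01964 = 65.19 d
  layer 3 (clean gravel): t_3 = 5.45 × 0.25 / 0.01964 = 69.39 d
Total t = Σ t_i = 198.7 days.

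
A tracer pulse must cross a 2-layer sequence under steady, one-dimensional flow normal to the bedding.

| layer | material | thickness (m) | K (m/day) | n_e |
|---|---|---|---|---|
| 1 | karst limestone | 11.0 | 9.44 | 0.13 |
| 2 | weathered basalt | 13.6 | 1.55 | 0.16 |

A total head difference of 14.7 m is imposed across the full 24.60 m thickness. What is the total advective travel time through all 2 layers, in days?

With flow normal to the layers, continuity requires the same specific discharge q through every layer.
Σ(b_i/K_i) = 11.0/9.44 + 13.6/1.55 = 9.939 d.
q = Δh / Σ(b_i/K_i) = 14.7 / 9.939 = 1.479 m/day.
In each layer the seepage velocity is v_i = q/n_i, so the layer transit time is t_i = b_i·n_i / q:
  layer 1 (karst limestone): t_1 = 11.0 × 0.13 / 1.479 = 0.9669 d
  layer 2 (weathered basalt): t_2 = 13.6 × 0.16 / 1.479 = 1.471 d
Total t = Σ t_i = 2.438 days.

2.44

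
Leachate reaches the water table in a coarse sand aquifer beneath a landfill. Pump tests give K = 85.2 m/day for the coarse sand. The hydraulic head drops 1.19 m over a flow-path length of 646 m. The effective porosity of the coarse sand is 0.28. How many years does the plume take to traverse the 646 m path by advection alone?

3.16

Hydraulic gradient i = Δh / L = 1.19 / 646 = 0.001842.
Darcy flux q = K · i = 85.20 × 0.001842 = 0.1569 m/day.
Seepage velocity v = q / n_e = 0.1569 / 0.28 = 0.5605 m/day.
Travel time t = L / v = 646 / 0.5605 = 1152 days = 3.155 years.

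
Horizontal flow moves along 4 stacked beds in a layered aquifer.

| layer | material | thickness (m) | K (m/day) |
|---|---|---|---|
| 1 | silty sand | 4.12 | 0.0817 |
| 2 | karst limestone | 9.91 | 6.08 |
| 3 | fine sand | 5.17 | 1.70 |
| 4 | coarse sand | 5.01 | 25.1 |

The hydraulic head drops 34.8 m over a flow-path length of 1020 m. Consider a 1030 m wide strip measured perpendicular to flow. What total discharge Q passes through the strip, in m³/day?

6860

Flow is parallel to layering, so each bed carries its own Darcy discharge and the transmissivities add.
Σ(K_i·b_i) = 0.0817×4.12 + 6.08×9.91 + 1.70×5.17 + 25.1×5.01 = 195.1 m²/day.
Hydraulic gradient i = Δh / L = 34.8 / 1020 = 0.03412.
Q = Σ(K_i·b_i) · W · i = 195.1 × 1030 × 0.03412 = 6857 m³/day.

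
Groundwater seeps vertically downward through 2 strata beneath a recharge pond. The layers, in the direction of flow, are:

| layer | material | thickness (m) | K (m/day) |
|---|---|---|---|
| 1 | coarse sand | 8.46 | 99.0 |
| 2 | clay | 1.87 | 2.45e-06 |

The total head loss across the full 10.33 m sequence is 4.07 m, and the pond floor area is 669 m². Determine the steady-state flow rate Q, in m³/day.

0.00357

Flow is perpendicular to layering, so the layers act in series and the equivalent K is the thickness-weighted harmonic mean.
Total thickness L = 8.46 + 1.87 = 10.33 m.
Σ(b_i/K_i) = 8.46/99.0 + 1.87/2.45e-06 = 7.633e+05 d.
K_eq = L / Σ(b_i/K_i) = 10.33 / 7.633e+05 = 1.353e-05 m/day.
Q = K_eq · A · (Δh/L) = 1.353e-05 × 669 × (4.07/10.33) = 0.003567 m³/day.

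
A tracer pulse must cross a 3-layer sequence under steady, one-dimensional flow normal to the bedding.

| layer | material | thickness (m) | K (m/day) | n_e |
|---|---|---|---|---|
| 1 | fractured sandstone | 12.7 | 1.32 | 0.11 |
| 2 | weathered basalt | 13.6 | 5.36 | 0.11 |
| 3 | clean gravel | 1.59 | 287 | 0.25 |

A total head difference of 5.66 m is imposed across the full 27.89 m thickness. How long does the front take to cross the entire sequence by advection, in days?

7.07

With flow normal to the layers, continuity requires the same specific discharge q through every layer.
Σ(b_i/K_i) = 12.7/1.32 + 13.6/5.36 + 1.59/287 = 12.16 d.
q = Δh / Σ(b_i/K_i) = 5.66 / 12.16 = 0.4653 m/day.
In each layer the seepage velocity is v_i = q/n_i, so the layer transit time is t_i = b_i·n_i / q:
  layer 1 (fractured sandstone): t_1 = 12.7 × 0.11 / 0.4653 = 3.002 d
  layer 2 (weathered basalt): t_2 = 13.6 × 0.11 / 0.4653 = 3.215 d
  layer 3 (clean gravel): t_3 = 1.59 × 0.25 / 0.4653 = 0.8543 d
Total t = Σ t_i = 7.072 days.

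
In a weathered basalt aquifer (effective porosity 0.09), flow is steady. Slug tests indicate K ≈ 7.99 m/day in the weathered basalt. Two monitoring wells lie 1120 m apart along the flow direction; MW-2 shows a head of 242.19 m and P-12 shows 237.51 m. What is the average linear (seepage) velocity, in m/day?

0.371

Hydraulic gradient i = (242.19 − 237.51) / 1120 = 4.68 / 1120 = 0.004179.
Darcy flux q = K · i = 7.990 × 0.004179 = 0.03339 m/day.
Seepage velocity v = q / n_e = 0.03339 / 0.09 = 0.3710 m/day.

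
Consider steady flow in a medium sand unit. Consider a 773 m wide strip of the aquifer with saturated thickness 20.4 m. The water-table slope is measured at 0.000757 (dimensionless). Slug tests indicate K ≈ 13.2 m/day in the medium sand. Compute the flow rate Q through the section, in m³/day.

Cross-sectional area A = 773 × 20.4 = 15769 m².
Hydraulic gradient i = 0.000757.
Darcy's law: Q = K · A · i = 13.20 × 15769 × 0.0007570 = 157.6 m³/day.

158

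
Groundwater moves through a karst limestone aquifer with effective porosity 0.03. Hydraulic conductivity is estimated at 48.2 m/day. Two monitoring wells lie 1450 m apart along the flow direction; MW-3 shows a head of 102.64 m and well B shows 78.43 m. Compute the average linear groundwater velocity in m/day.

26.8

Hydraulic gradient i = (102.64 − 78.43) / 1450 = 24.21 / 1450 = 0.01670.
Darcy flux q = K · i = 48.20 × 0.01670 = 0.8048 m/day.
Seepage velocity v = q / n_e = 0.8048 / 0.03 = 26.83 m/day.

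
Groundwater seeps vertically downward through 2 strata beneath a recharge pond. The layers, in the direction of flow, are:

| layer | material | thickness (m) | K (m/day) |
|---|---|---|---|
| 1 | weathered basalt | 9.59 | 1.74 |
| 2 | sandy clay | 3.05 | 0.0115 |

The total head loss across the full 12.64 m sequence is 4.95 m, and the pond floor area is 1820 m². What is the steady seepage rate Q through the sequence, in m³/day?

33.3

Flow is perpendicular to layering, so the layers act in series and the equivalent K is the thickness-weighted harmonic mean.
Total thickness L = 9.59 + 3.05 = 12.64 m.
Σ(b_i/K_i) = 9.59/1.74 + 3.05/0.0115 = 270.7 d.
K_eq = L / Σ(b_i/K_i) = 12.64 / 270.7 = 0.04669 m/day.
Q = K_eq · A · (Δh/L) = 0.04669 × 1820 × (4.95/12.64) = 33.28 m³/day.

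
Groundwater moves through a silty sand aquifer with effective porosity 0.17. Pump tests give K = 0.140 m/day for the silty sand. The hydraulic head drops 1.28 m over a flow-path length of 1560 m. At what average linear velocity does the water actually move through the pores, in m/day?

Hydraulic gradient i = Δh / L = 1.28 / 1560 = 0.0008205.
Darcy flux q = K · i = 0.1400 × 0.0008205 = 0.0001149 m/day.
Seepage velocity v = q / n_e = 0.0001149 / 0.17 = 0.0006757 m/day.

0.000676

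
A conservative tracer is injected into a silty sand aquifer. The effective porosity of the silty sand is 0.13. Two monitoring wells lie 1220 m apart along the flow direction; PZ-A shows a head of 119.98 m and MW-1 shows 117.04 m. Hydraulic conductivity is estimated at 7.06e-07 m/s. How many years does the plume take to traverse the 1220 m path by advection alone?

2950

Convert K: 7.06e-07 m/s × 86400 = 0.06100 m/day.
Hydraulic gradient i = (119.98 − 117.04) / 1220 = 2.94 / 1220 = 0.002410.
Darcy flux q = K · i = 0.06100 × 0.002410 = 0.0001470 m/day.
Seepage velocity v = q / n_e = 0.0001470 / 0.13 = 0.001131 m/day.
Travel time t = L / v = 1220 / 0.001131 = 1.079e+06 days = 2954 years.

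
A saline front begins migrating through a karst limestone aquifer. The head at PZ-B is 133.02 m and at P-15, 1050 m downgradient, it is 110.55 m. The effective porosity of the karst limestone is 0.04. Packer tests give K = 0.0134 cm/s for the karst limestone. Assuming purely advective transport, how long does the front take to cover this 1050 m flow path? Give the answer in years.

0.464

Convert K: 0.0134 cm/s × 864 = 11.58 m/day.
Hydraulic gradient i = (133.02 − 110.55) / 1050 = 22.47 / 1050 = 0.02140.
Darcy flux q = K · i = 11.58 × 0.02140 = 0.2478 m/day.
Seepage velocity v = q / n_e = 0.2478 / 0.04 = 6.194 m/day.
Travel time t = L / v = 1050 / 6.194 = 169.5 days = 0.4641 years.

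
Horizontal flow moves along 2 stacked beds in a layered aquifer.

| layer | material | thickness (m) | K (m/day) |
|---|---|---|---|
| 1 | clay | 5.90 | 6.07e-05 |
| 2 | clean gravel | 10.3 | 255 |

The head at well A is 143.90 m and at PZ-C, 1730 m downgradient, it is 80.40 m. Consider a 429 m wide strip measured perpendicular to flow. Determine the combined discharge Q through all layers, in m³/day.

41400

Flow is parallel to layering, so each bed carries its own Darcy discharge and the transmissivities add.
Σ(K_i·b_i) = 6.07e-05×5.90 + 255×10.3 = 2627 m²/day.
Hydraulic gradient i = (143.90 − 80.40) / 1730 = 63.5 / 1730 = 0.03671.
Q = Σ(K_i·b_i) · W · i = 2627 × 429 × 0.03671 = 41358 m³/day.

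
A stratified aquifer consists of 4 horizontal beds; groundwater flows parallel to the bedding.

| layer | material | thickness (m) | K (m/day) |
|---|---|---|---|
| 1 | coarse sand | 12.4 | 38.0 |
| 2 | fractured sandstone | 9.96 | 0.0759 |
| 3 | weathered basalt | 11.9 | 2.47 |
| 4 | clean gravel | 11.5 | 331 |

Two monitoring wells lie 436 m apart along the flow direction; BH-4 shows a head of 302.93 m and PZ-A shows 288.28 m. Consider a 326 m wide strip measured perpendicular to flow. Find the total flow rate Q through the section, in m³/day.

47200

Flow is parallel to layering, so each bed carries its own Darcy discharge and the transmissivities add.
Σ(K_i·b_i) = 38.0×12.4 + 0.0759×9.96 + 2.47×11.9 + 331×11.5 = 4308 m²/day.
Hydraulic gradient i = (302.93 − 288.28) / 436 = 14.65 / 436 = 0.03360.
Q = Σ(K_i·b_i) · W · i = 4308 × 326 × 0.03360 = 47188 m³/day.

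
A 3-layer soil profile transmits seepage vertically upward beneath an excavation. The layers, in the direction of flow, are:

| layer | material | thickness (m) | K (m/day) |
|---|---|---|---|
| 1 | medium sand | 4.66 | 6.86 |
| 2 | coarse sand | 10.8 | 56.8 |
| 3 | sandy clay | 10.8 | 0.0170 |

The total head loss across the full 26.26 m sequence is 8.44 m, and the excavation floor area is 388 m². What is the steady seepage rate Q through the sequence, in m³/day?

5.15

Flow is perpendicular to layering, so the layers act in series and the equivalent K is the thickness-weighted harmonic mean.
Total thickness L = 4.66 + 10.8 + 10.8 = 26.26 m.
Σ(b_i/K_i) = 4.66/6.86 + 10.8/56.8 + 10.8/0.0170 = 636.2 d.
K_eq = L / Σ(b_i/K_i) = 26.26 / 636.2 = 0.04128 m/day.
Q = K_eq · A · (Δh/L) = 0.04128 × 388 × (8.44/26.26) = 5.148 m³/day.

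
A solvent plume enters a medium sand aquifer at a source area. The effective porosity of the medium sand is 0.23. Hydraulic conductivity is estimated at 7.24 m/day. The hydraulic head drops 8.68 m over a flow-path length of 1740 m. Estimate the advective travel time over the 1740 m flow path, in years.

30.3

Hydraulic gradient i = Δh / L = 8.68 / 1740 = 0.004989.
Darcy flux q = K · i = 7.240 × 0.004989 = 0.03612 m/day.
Seepage velocity v = q / n_e = 0.03612 / 0.23 = 0.1570 m/day.
Travel time t = L / v = 1740 / 0.1570 = 11081 days = 30.34 years.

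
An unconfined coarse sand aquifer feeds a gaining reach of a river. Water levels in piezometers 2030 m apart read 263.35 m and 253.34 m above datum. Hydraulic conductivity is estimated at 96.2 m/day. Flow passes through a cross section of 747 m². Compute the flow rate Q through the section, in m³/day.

Hydraulic gradient i = (263.35 − 253.34) / 2030 = 10.01 / 2030 = 0.004931.
Darcy's law: Q = K · A · i = 96.20 × 747.0 × 0.004931 = 354.4 m³/day.

354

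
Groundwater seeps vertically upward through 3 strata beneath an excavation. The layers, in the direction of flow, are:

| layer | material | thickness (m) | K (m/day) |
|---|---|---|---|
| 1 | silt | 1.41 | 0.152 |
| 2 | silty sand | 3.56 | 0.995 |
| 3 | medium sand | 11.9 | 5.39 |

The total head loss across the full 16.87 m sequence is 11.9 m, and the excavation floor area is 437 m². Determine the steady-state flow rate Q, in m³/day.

345

Flow is perpendicular to layering, so the layers act in series and the equivalent K is the thickness-weighted harmonic mean.
Total thickness L = 1.41 + 3.56 + 11.9 = 16.87 m.
Σ(b_i/K_i) = 1.41/0.152 + 3.56/0.995 + 11.9/5.39 = 15.06 d.
K_eq = L / Σ(b_i/K_i) = 16.87 / 15.06 = 1.120 m/day.
Q = K_eq · A · (Δh/L) = 1.120 × 437 × (11.9/16.87) = 345.3 m³/day.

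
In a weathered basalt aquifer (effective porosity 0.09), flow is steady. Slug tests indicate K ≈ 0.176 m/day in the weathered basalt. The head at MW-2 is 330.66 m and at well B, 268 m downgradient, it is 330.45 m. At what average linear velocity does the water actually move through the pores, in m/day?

Hydraulic gradient i = (330.66 − 330.45) / 268 = 0.21 / 268 = 0.0007836.
Darcy flux q = K · i = 0.1760 × 0.0007836 = 0.0001379 m/day.
Seepage velocity v = q / n_e = 0.0001379 / 0.09 = 0.001532 m/day.

0.00153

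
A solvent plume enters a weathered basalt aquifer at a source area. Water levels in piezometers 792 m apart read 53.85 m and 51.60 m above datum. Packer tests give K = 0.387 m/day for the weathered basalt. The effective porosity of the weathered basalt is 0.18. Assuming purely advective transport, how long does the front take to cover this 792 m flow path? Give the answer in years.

Hydraulic gradient i = (53.85 − 51.60) / 792 = 2.25 / 792 = 0.002841.
Darcy flux q = K · i = 0.3870 × 0.002841 = 0.001099 m/day.
Seepage velocity v = q / n_e = 0.001099 / 0.18 = 0.006108 m/day.
Travel time t = L / v = 792 / 0.006108 = 1.297e+05 days = 355.0 years.

355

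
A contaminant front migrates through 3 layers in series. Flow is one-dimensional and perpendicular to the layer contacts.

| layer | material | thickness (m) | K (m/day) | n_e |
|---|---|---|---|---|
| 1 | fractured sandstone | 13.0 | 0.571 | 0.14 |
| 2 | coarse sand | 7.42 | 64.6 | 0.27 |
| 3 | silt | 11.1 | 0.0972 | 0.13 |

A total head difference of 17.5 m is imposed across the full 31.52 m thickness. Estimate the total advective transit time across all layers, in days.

41.3

With flow normal to the layers, continuity requires the same specific discharge q through every layer.
Σ(b_i/K_i) = 13.0/0.571 + 7.42/64.6 + 11.1/0.0972 = 137.1 d.
q = Δh / Σ(b_i/K_i) = 17.5 / 137.1 = 0.1277 m/day.
In each layer the seepage velocity is v_i = q/n_i, so the layer transit time is t_i = b_i·n_i / q:
  layer 1 (fractured sandstone): t_1 = 13.0 × 0.14 / 0.1277 = 14.26 d
  layer 2 (coarse sand): t_2 = 7.42 × 0.27 / 0.1277 = 15.69 d
  layer 3 (silt): t_3 = 11.1 × 0.13 / 0.1277 = 11.30 d
Total t = Σ t_i = 41.25 days.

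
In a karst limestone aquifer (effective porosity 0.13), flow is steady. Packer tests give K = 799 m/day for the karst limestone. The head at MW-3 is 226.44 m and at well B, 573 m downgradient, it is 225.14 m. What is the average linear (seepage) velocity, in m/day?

13.9

Hydraulic gradient i = (226.44 − 225.14) / 573 = 1.3 / 573 = 0.002269.
Darcy flux q = K · i = 799.0 × 0.002269 = 1.813 m/day.
Seepage velocity v = q / n_e = 1.813 / 0.13 = 13.94 m/day.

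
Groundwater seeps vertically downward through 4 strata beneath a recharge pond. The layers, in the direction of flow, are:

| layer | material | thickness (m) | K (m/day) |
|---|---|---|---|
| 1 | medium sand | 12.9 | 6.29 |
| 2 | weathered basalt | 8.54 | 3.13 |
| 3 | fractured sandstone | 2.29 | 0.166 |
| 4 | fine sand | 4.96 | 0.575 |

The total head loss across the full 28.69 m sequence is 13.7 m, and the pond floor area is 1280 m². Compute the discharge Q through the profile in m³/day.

645

Flow is perpendicular to layering, so the layers act in series and the equivalent K is the thickness-weighted harmonic mean.
Total thickness L = 12.9 + 8.54 + 2.29 + 4.96 = 28.69 m.
Σ(b_i/K_i) = 12.9/6.29 + 8.54/3.13 + 2.29/0.166 + 4.96/0.575 = 27.20 d.
K_eq = L / Σ(b_i/K_i) = 28.69 / 27.20 = 1.055 m/day.
Q = K_eq · A · (Δh/L) = 1.055 × 1280 × (13.7/28.69) = 644.7 m³/day.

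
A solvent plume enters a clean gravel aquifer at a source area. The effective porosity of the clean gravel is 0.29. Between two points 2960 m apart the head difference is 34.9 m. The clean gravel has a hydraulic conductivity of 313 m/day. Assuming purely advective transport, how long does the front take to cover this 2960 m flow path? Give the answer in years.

Hydraulic gradient i = Δh / L = 34.9 / 2960 = 0.01179.
Darcy flux q = K · i = 313.0 × 0.01179 = 3.690 m/day.
Seepage velocity v = q / n_e = 3.690 / 0.29 = 12.73 m/day.
Travel time t = L / v = 2960 / 12.73 = 232.6 days = 0.6368 years.

0.637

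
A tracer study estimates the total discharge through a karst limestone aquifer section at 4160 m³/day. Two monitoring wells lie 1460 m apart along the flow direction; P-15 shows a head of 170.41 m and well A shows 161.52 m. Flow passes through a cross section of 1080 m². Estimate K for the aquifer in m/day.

633

Hydraulic gradient i = (170.41 − 161.52) / 1460 = 8.89 / 1460 = 0.006089.
From Q = K·A·i, K = Q / (A·i) = 4160 / (1080 × 0.006089) = 632.6 m/day.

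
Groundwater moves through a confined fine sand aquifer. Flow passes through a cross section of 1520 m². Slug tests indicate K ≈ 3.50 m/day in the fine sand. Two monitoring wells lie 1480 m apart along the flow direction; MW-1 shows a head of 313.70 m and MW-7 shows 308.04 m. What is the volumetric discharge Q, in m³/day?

20.3

Hydraulic gradient i = (313.70 − 308.04) / 1480 = 5.66 / 1480 = 0.003824.
Darcy's law: Q = K · A · i = 3.500 × 1520 × 0.003824 = 20.35 m³/day.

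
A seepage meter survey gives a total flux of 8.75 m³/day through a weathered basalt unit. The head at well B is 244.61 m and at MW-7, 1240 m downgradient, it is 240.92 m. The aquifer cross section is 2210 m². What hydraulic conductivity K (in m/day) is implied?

Hydraulic gradient i = (244.61 − 240.92) / 1240 = 3.69 / 1240 = 0.002976.
From Q = K·A·i, K = Q / (A·i) = 8.75 / (2210 × 0.002976) = 1.330 m/day.

1.33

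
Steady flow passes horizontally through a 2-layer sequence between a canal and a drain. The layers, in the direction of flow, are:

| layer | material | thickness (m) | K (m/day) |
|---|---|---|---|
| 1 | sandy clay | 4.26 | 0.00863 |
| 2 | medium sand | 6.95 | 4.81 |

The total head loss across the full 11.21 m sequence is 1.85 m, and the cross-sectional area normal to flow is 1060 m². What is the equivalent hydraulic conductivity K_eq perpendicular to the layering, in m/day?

0.0226

Flow is perpendicular to layering, so the layers act in series and the equivalent K is the thickness-weighted harmonic mean.
Total thickness L = 4.26 + 6.95 = 11.21 m.
Σ(b_i/K_i) = 4.26/0.00863 + 6.95/4.81 = 495.1 d.
K_eq = L / Σ(b_i/K_i) = 11.21 / 495.1 = 0.02264 m/day.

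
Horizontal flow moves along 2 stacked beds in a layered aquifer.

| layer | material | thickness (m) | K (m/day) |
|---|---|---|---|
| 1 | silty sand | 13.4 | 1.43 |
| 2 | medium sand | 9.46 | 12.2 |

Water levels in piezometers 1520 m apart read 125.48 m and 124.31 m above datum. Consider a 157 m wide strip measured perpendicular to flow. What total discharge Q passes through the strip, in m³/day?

Flow is parallel to layering, so each bed carries its own Darcy discharge and the transmissivities add.
Σ(K_i·b_i) = 1.43×13.4 + 12.2×9.46 = 134.6 m²/day.
Hydraulic gradient i = (125.48 − 124.31) / 1520 = 1.17 / 1520 = 0.0007697.
Q = Σ(K_i·b_i) · W · i = 134.6 × 157 × 0.0007697 = 16.26 m³/day.

16.3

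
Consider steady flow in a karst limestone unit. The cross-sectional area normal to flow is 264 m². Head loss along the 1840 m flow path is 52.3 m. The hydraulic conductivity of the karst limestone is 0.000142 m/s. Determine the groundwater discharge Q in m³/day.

Convert K: 0.000142 m/s × 86400 = 12.27 m/day.
Hydraulic gradient i = Δh / L = 52.3 / 1840 = 0.02842.
Darcy's law: Q = K · A · i = 12.27 × 264.0 × 0.02842 = 92.06 m³/day.

92.1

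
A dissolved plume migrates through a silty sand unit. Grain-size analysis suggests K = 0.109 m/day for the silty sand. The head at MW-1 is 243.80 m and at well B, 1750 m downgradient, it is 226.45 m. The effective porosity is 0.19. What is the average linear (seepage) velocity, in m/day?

Hydraulic gradient i = (243.80 − 226.45) / 1750 = 17.35 / 1750 = 0.009914.
Darcy flux q = K · i = 0.1090 × 0.009914 = 0.001081 m/day.
Seepage velocity v = q / n_e = 0.001081 / 0.19 = 0.005688 m/day.

0.00569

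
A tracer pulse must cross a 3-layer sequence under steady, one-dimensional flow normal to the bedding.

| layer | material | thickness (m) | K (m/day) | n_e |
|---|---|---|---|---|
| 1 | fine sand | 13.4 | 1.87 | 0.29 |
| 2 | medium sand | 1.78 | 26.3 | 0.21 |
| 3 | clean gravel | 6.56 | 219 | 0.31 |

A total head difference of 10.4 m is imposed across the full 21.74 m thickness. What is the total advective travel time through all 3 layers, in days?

With flow normal to the layers, continuity requires the same specific discharge q through every layer.
Σ(b_i/K_i) = 13.4/1.87 + 1.78/26.3 + 6.56/219 = 7.263 d.
q = Δh / Σ(b_i/K_i) = 10.4 / 7.263 = 1.432 m/day.
In each layer the seepage velocity is v_i = q/n_i, so the layer transit time is t_i = b_i·n_i / q:
  layer 1 (fine sand): t_1 = 13.4 × 0.29 / 1.432 = 2.714 d
  layer 2 (medium sand): t_2 = 1.78 × 0.21 / 1.432 = 0.2611 d
  layer 3 (clean gravel): t_3 = 6.56 × 0.31 / 1.432 = 1.420 d
Total t = Σ t_i = 4.395 days.

4.40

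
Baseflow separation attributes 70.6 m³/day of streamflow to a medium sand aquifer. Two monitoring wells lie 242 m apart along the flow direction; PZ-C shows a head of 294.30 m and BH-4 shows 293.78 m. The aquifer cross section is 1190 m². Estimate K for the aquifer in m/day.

Hydraulic gradient i = (294.30 − 293.78) / 242 = 0.52 / 242 = 0.002149.
From Q = K·A·i, K = Q / (A·i) = 70.6 / (1190 × 0.002149) = 27.61 m/day.

27.6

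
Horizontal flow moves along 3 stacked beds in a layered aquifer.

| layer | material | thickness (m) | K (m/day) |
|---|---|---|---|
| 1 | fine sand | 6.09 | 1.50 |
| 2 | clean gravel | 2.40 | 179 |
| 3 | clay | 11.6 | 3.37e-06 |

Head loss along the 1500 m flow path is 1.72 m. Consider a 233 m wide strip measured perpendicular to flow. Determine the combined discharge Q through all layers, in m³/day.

117

Flow is parallel to layering, so each bed carries its own Darcy discharge and the transmissivities add.
Σ(K_i·b_i) = 1.50×6.09 + 179×2.40 + 3.37e-06×11.6 = 438.7 m²/day.
Hydraulic gradient i = Δh / L = 1.72 / 1500 = 0.001147.
Q = Σ(K_i·b_i) · W · i = 438.7 × 233 × 0.001147 = 117.2 m³/day.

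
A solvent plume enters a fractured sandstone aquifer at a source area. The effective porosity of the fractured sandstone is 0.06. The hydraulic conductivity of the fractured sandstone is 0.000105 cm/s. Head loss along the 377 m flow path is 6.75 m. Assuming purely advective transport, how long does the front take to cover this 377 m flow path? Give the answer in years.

Convert K: 0.000105 cm/s × 864 = 0.09072 m/day.
Hydraulic gradient i = Δh / L = 6.75 / 377 = 0.01790.
Darcy flux q = K · i = 0.09072 × 0.01790 = 0.001624 m/day.
Seepage velocity v = q / n_e = 0.001624 / 0.06 = 0.02707 m/day.
Travel time t = L / v = 377 / 0.02707 = 13926 days = 38.13 years.

38.1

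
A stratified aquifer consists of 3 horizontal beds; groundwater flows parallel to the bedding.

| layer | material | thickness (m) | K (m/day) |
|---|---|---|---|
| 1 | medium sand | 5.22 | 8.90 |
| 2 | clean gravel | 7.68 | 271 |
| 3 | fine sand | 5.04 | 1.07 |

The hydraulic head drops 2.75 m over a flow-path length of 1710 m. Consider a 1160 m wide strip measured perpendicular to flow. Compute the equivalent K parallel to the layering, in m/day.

119

Flow is parallel to layering, so each bed carries its own Darcy discharge and the transmissivities add.
Σ(K_i·b_i) = 8.90×5.22 + 271×7.68 + 1.07×5.04 = 2133 m²/day.
Total thickness b = 17.94 m, so K_eq = Σ(K_i·b_i)/b = 118.9 m/day.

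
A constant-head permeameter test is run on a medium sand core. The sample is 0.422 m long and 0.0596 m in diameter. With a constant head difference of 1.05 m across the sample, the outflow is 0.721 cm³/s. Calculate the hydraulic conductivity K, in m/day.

Cross-sectional area A = π·(d/2)² = π × (0.0596/2)² = 0.002790 m².
Convert discharge: 0.721 cm³/s = 7.210e-07 m³/s.
Darcy's law rearranged: K = Q·L / (A·Δh) = 7.210e-07 × 0.422 / (0.002790 × 1.05) = 0.0001039 m/s = 8.974 m/day.

8.97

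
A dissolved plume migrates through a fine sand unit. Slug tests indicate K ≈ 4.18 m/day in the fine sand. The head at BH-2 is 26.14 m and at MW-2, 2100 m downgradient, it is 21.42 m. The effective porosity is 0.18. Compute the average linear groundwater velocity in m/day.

0.0522

Hydraulic gradient i = (26.14 − 21.42) / 2100 = 4.72 / 2100 = 0.002248.
Darcy flux q = K · i = 4.180 × 0.002248 = 0.009395 m/day.
Seepage velocity v = q / n_e = 0.009395 / 0.18 = 0.05219 m/day.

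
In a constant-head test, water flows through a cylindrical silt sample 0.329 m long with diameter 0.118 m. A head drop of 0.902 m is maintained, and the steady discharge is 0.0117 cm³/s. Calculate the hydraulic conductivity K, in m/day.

Cross-sectional area A = π·(d/2)² = π × (0.118/2)² = 0.01094 m².
Convert discharge: 0.0117 cm³/s = 1.170e-08 m³/s.
Darcy's law rearranged: K = Q·L / (A·Δh) = 1.170e-08 × 0.329 / (0.01094 × 0.902) = 3.902e-07 m/s = 0.03372 m/day.

0.0337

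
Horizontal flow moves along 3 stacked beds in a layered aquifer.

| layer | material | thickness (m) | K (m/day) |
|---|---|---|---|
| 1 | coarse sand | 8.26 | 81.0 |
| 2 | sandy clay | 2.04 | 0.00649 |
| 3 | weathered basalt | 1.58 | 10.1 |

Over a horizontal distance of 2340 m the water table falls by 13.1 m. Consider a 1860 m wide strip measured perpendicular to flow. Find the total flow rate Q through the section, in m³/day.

7130

Flow is parallel to layering, so each bed carries its own Darcy discharge and the transmissivities add.
Σ(K_i·b_i) = 81.0×8.26 + 0.00649×2.04 + 10.1×1.58 = 685.0 m²/day.
Hydraulic gradient i = Δh / L = 13.1 / 2340 = 0.005598.
Q = Σ(K_i·b_i) · W · i = 685.0 × 1860 × 0.005598 = 7133 m³/day.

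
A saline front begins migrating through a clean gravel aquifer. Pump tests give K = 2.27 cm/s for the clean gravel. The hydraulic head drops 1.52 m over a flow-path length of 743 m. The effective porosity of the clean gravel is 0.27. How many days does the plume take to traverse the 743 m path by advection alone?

Convert K: 2.27 cm/s × 864 = 1961 m/day.
Hydraulic gradient i = Δh / L = 1.52 / 743 = 0.002046.
Darcy flux q = K · i = 1961 × 0.002046 = 4.012 m/day.
Seepage velocity v = q / n_e = 4.012 / 0.27 = 14.86 m/day.
Travel time t = L / v = 743 / 14.86 = 50.00 days.

50.0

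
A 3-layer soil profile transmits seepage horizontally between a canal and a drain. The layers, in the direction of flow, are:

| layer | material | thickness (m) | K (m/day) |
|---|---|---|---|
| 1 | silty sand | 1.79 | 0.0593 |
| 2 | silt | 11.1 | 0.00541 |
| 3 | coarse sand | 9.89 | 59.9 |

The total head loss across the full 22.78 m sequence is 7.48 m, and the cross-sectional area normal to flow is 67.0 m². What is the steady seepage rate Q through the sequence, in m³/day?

0.241

Flow is perpendicular to layering, so the layers act in series and the equivalent K is the thickness-weighted harmonic mean.
Total thickness L = 1.79 + 11.1 + 9.89 = 22.78 m.
Σ(b_i/K_i) = 1.79/0.0593 + 11.1/0.00541 + 9.89/59.9 = 2082 d.
K_eq = L / Σ(b_i/K_i) = 22.78 / 2082 = 0.01094 m/day.
Q = K_eq · A · (Δh/L) = 0.01094 × 67.0 × (7.48/22.78) = 0.2407 m³/day.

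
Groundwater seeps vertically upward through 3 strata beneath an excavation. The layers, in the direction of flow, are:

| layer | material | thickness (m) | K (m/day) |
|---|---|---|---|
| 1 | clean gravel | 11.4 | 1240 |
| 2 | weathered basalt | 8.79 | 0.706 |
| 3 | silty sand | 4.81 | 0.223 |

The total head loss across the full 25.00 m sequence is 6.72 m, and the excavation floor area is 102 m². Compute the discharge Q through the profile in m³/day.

20.1

Flow is perpendicular to layering, so the layers act in series and the equivalent K is the thickness-weighted harmonic mean.
Total thickness L = 11.4 + 8.79 + 4.81 = 25.00 m.
Σ(b_i/K_i) = 11.4/1240 + 8.79/0.706 + 4.81/0.223 = 34.03 d.
K_eq = L / Σ(b_i/K_i) = 25.00 / 34.03 = 0.7347 m/day.
Q = K_eq · A · (Δh/L) = 0.7347 × 102 × (6.72/25.00) = 20.14 m³/day.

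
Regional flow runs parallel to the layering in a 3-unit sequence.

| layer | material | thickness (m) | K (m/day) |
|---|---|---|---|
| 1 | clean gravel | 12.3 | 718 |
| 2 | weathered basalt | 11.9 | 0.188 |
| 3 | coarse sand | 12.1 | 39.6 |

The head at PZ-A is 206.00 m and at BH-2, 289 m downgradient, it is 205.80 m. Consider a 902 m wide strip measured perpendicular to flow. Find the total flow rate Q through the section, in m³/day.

5810

Flow is parallel to layering, so each bed carries its own Darcy discharge and the transmissivities add.
Σ(K_i·b_i) = 718×12.3 + 0.188×11.9 + 39.6×12.1 = 9313 m²/day.
Hydraulic gradient i = (206.00 − 205.80) / 289 = 0.2 / 289 = 0.0006920.
Q = Σ(K_i·b_i) · W · i = 9313 × 902 × 0.0006920 = 5813 m³/day.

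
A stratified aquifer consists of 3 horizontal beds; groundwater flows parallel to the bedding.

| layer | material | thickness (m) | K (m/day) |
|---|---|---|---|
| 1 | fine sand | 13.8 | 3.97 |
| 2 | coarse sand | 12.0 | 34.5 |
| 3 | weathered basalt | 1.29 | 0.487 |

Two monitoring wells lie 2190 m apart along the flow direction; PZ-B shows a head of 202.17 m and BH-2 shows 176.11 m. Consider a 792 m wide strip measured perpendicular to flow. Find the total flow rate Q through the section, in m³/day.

4420

Flow is parallel to layering, so each bed carries its own Darcy discharge and the transmissivities add.
Σ(K_i·b_i) = 3.97×13.8 + 34.5×12.0 + 0.487×1.29 = 469.4 m²/day.
Hydraulic gradient i = (202.17 − 176.11) / 2190 = 26.06 / 2190 = 0.01190.
Q = Σ(K_i·b_i) · W · i = 469.4 × 792 × 0.01190 = 4424 m³/day.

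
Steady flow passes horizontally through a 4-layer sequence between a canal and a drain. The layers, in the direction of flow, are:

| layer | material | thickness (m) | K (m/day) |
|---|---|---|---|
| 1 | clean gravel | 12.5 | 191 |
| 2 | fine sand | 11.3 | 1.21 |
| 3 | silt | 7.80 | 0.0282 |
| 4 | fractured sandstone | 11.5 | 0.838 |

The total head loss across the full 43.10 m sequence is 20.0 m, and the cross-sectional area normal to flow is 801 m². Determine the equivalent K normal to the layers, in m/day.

Flow is perpendicular to layering, so the layers act in series and the equivalent K is the thickness-weighted harmonic mean.
Total thickness L = 12.5 + 11.3 + 7.80 + 11.5 = 43.10 m.
Σ(b_i/K_i) = 12.5/191 + 11.3/1.21 + 7.80/0.0282 + 11.5/0.838 = 299.7 d.
K_eq = L / Σ(b_i/K_i) = 43.10 / 299.7 = 0.1438 m/day.

0.144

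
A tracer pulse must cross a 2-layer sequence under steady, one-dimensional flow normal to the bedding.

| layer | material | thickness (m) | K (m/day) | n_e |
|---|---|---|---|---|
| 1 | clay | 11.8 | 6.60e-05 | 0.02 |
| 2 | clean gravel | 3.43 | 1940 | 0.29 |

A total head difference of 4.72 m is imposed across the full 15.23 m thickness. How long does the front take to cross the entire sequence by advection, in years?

128

With flow normal to the layers, continuity requires the same specific discharge q through every layer.
Σ(b_i/K_i) = 11.8/6.60e-05 + 3.43/1940 = 1.788e+05 d.
q = Δh / Σ(b_i/K_i) = 4.72 / 1.788e+05 = 2.640e-05 m/day.
In each layer the seepage velocity is v_i = q/n_i, so the layer transit time is t_i = b_i·n_i / q:
  layer 1 (clay): t_1 = 11.8 × 0.02 / 2.640e-05 = 8939 d
  layer 2 (clean gravel): t_2 = 3.43 × 0.29 / 2.640e-05 = 37678 d
Total t = Σ t_i = 46617 days = 127.6 years.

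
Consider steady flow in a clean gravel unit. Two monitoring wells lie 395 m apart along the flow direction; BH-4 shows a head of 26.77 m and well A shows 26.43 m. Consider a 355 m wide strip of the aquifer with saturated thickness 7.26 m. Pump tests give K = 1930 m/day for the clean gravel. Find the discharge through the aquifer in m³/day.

Cross-sectional area A = 355 × 7.26 = 2577 m².
Hydraulic gradient i = (26.77 − 26.43) / 395 = 0.34 / 395 = 0.0008608.
Darcy's law: Q = K · A · i = 1930 × 2577 × 0.0008608 = 4282 m³/day.

4280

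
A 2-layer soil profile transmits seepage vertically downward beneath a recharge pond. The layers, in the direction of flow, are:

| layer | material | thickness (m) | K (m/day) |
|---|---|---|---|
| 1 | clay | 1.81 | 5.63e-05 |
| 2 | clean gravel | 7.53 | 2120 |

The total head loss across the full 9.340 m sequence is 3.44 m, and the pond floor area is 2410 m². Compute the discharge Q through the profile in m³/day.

0.258

Flow is perpendicular to layering, so the layers act in series and the equivalent K is the thickness-weighted harmonic mean.
Total thickness L = 1.81 + 7.53 = 9.340 m.
Σ(b_i/K_i) = 1.81/5.63e-05 + 7.53/2120 = 32149 d.
K_eq = L / Σ(b_i/K_i) = 9.340 / 32149 = 0.0002905 m/day.
Q = K_eq · A · (Δh/L) = 0.0002905 × 2410 × (3.44/9.340) = 0.2579 m³/day.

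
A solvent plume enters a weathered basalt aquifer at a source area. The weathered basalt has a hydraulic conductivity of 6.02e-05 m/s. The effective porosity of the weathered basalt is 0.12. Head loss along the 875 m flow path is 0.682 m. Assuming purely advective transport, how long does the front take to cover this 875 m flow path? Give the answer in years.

Convert K: 6.02e-05 m/s × 86400 = 5.201 m/day.
Hydraulic gradient i = Δh / L = 0.682 / 875 = 0.0007794.
Darcy flux q = K · i = 5.201 × 0.0007794 = 0.004054 m/day.
Seepage velocity v = q / n_e = 0.004054 / 0.12 = 0.03378 m/day.
Travel time t = L / v = 875 / 0.03378 = 25900 days = 70.91 years.

70.9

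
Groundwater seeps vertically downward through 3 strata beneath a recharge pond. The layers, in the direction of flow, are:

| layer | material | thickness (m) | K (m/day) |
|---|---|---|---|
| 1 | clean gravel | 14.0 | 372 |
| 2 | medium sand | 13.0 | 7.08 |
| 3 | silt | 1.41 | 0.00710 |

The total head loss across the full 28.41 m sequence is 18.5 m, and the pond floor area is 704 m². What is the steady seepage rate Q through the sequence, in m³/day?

Flow is perpendicular to layering, so the layers act in series and the equivalent K is the thickness-weighted harmonic mean.
Total thickness L = 14.0 + 13.0 + 1.41 = 28.41 m.
Σ(b_i/K_i) = 14.0/372 + 13.0/7.08 + 1.41/0.00710 = 200.5 d.
K_eq = L / Σ(b_i/K_i) = 28.41 / 200.5 = 0.1417 m/day.
Q = K_eq · A · (Δh/L) = 0.1417 × 704 × (18.5/28.41) = 64.97 m³/day.

65.0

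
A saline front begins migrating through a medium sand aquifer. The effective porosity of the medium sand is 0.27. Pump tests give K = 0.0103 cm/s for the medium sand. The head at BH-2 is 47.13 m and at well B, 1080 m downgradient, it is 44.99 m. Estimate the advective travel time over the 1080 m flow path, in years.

45.3

Convert K: 0.0103 cm/s × 864 = 8.899 m/day.
Hydraulic gradient i = (47.13 − 44.99) / 1080 = 2.14 / 1080 = 0.001981.
Darcy flux q = K · i = 8.899 × 0.001981 = 0.01763 m/day.
Seepage velocity v = q / n_e = 0.01763 / 0.27 = 0.06531 m/day.
Travel time t = L / v = 1080 / 0.06531 = 16537 days = 45.27 years.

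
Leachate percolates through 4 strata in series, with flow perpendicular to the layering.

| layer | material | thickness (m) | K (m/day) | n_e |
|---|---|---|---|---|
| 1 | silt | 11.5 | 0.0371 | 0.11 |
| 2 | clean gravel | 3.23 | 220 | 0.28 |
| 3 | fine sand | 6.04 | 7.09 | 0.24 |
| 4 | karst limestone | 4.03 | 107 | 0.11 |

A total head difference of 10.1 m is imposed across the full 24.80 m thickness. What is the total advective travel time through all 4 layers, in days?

With flow normal to the layers, continuity requires the same specific discharge q through every layer.
Σ(b_i/K_i) = 11.5/0.0371 + 3.23/220 + 6.04/7.09 + 4.03/107 = 310.9 d.
q = Δh / Σ(b_i/K_i) = 10.1 / 310.9 = 0.03249 m/day.
In each layer the seepage velocity is v_i = q/n_i, so the layer transit time is t_i = b_i·n_i / q:
  layer 1 (silt): t_1 = 11.5 × 0.11 / 0.03249 = 38.94 d
  layer 2 (clean gravel): t_2 = 3.23 × 0.28 / 0.03249 = 27.84 d
  layer 3 (fine sand): t_3 = 6.04 × 0.24 / 0.03249 = 44.62 d
  layer 4 (karst limestone): t_4 = 4.03 × 0.11 / 0.03249 = 13.64 d
Total t = Σ t_i = 125.0 days.

125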